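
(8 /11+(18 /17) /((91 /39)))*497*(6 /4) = 164649 /187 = 880.48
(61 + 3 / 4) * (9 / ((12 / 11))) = 8151 / 16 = 509.44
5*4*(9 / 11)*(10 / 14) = 900 / 77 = 11.69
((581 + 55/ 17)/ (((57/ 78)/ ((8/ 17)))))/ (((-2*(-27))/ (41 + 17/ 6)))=135830032/ 444771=305.39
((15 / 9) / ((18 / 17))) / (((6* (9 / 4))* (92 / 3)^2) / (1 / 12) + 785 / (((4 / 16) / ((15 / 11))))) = 935 / 93040488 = 0.00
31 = 31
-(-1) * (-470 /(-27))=470 /27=17.41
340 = 340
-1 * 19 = -19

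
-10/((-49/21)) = 30/7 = 4.29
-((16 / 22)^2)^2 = -4096 / 14641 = -0.28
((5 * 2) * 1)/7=10/7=1.43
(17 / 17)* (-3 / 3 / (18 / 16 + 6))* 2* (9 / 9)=-16 / 57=-0.28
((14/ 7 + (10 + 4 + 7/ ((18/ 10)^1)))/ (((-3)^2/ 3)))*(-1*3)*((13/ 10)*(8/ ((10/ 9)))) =-4654/ 25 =-186.16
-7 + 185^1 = 178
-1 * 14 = -14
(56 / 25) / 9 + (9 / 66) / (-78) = 31807 / 128700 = 0.25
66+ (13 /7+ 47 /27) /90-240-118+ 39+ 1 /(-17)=-7316546 /28917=-253.02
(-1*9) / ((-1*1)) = 9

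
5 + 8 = 13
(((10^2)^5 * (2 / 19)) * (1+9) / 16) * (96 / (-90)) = -40000000000 / 57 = -701754385.96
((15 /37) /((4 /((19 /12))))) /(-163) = -95 /96496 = -0.00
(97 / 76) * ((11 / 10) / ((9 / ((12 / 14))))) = 1067 / 7980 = 0.13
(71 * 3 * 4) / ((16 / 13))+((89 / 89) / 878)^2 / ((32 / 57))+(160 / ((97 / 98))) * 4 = 3203627398585 / 2392823936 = 1338.85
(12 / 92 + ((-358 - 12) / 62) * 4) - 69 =-66124 / 713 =-92.74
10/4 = 5/2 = 2.50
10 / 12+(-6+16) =65 / 6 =10.83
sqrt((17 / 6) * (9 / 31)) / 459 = sqrt(3162) / 28458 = 0.00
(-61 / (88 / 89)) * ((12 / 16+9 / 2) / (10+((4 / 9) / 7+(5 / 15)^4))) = -64643103 / 2010976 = -32.15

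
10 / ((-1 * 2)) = -5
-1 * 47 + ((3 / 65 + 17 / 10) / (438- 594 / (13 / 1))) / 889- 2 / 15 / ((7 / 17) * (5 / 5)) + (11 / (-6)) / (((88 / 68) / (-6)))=-38.82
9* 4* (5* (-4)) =-720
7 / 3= 2.33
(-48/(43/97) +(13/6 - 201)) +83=-57821/258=-224.11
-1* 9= -9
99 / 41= 2.41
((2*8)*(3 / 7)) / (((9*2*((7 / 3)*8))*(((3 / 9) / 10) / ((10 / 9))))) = 100 / 147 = 0.68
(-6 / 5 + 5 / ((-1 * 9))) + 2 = 11 / 45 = 0.24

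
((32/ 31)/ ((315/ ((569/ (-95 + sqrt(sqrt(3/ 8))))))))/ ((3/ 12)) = -128/ (31 * (29925/ 569 - 315 * 6^(1/ 4)/ 1138)) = -0.08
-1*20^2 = -400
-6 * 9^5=-354294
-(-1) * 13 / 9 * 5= 65 / 9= 7.22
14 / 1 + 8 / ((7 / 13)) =202 / 7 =28.86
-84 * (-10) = 840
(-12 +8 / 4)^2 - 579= -479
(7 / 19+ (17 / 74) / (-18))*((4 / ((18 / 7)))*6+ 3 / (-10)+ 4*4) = 6759751 / 759240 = 8.90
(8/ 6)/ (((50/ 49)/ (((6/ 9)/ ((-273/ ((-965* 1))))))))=5404/ 1755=3.08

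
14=14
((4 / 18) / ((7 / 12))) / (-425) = -8 / 8925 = -0.00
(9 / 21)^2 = 9 / 49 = 0.18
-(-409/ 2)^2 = -167281/ 4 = -41820.25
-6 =-6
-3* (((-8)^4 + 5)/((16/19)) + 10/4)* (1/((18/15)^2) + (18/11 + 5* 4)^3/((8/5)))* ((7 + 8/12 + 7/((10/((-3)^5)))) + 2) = 22765287827340793/1533312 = 14847133412.73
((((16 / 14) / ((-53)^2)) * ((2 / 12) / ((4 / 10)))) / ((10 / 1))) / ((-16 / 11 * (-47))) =11 / 44359728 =0.00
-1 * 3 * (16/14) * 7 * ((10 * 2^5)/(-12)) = 640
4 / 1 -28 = -24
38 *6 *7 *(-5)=-7980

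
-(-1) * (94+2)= 96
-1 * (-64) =64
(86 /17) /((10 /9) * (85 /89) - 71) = -68886 /952357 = -0.07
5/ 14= 0.36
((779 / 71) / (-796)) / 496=-779 / 28031936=-0.00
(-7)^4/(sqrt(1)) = 2401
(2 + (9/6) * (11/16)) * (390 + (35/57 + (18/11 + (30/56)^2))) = 18717005443/15730176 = 1189.88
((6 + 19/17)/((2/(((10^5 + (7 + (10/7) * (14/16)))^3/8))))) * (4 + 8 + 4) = 7745916798127148377/1088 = 7119408821808040.79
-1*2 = -2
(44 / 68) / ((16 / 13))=143 / 272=0.53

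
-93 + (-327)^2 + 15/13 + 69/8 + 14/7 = 11112169/104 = 106847.78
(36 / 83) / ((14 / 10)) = 180 / 581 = 0.31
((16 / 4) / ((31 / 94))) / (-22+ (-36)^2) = 188 / 19747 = 0.01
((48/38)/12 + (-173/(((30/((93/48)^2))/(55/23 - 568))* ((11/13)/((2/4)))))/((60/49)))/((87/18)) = 26176656537131/21412300800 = 1222.51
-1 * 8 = -8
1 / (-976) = -1 / 976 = -0.00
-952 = -952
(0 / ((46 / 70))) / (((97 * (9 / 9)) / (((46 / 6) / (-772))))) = 0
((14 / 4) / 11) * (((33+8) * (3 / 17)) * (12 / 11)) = 5166 / 2057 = 2.51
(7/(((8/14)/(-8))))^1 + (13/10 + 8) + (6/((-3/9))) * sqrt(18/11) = -887/10-54 * sqrt(22)/11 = -111.73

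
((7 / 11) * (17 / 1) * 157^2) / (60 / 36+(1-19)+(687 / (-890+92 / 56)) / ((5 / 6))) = -78172701315 / 5060297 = -15448.24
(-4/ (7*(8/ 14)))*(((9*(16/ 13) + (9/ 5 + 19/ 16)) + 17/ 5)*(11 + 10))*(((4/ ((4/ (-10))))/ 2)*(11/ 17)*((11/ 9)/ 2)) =15384061/ 21216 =725.12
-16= -16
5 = 5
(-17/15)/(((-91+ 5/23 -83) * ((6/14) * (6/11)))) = 4301/154170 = 0.03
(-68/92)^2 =0.55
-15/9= -5/3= -1.67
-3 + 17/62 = -169/62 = -2.73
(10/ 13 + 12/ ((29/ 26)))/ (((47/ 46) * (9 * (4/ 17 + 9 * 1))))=3398572/ 25036947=0.14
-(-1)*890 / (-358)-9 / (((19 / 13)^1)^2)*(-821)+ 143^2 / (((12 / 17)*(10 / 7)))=184049557069 / 7754280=23735.22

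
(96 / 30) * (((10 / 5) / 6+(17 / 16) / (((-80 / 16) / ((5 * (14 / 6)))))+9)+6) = 617 / 15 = 41.13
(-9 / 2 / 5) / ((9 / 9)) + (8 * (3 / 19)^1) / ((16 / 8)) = -51 / 190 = -0.27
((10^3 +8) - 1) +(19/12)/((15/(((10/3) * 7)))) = 54511/54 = 1009.46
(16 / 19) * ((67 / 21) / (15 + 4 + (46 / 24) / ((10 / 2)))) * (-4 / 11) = -0.05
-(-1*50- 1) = 51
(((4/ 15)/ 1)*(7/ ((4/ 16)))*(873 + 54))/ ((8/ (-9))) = -38934/ 5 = -7786.80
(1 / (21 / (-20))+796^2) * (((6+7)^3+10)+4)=9806460092 / 7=1400922870.29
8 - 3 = 5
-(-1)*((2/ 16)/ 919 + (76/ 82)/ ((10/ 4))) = 0.37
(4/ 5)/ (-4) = -1/ 5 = -0.20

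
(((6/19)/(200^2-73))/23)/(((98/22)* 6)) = 0.00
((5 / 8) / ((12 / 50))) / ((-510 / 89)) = -2225 / 4896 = -0.45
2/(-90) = -1/45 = -0.02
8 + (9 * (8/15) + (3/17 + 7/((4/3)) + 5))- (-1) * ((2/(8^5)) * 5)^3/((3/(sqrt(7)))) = 125 * sqrt(7)/13194139533312 + 7897/340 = 23.23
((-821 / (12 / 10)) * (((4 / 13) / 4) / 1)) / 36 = -4105 / 2808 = -1.46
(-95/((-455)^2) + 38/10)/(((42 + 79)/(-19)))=-597816/1002001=-0.60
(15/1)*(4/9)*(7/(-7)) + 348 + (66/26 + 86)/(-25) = 329347/975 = 337.79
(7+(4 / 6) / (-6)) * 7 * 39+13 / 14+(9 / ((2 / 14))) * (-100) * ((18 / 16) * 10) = -2897723 / 42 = -68993.40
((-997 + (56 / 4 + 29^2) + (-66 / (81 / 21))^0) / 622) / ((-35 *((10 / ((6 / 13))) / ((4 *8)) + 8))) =6768 / 9067205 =0.00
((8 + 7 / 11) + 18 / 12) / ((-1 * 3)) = -223 / 66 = -3.38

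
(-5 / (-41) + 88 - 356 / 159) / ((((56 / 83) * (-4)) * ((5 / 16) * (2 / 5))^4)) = -5948069504 / 45633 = -130345.79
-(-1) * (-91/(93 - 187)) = 91/94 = 0.97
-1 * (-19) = 19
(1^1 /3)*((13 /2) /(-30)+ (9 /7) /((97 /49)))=2519 /17460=0.14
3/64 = 0.05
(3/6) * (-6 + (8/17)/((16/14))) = -95/34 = -2.79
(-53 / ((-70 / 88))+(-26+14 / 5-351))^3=-29096313.64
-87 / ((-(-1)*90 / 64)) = -928 / 15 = -61.87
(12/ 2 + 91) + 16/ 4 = 101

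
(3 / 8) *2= 0.75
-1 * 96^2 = -9216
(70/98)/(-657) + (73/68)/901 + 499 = 499.00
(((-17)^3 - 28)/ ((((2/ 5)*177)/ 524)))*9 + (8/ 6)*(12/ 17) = -330107266/ 1003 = -329119.91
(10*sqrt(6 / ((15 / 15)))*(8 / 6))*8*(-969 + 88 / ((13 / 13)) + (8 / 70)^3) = -805819968*sqrt(6) / 8575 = -230186.33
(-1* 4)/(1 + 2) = -4/3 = -1.33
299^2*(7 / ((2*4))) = 625807 / 8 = 78225.88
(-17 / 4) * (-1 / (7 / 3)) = 51 / 28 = 1.82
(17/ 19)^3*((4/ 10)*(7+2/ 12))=2.05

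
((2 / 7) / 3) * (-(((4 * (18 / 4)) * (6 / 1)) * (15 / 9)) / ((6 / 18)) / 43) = -360 / 301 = -1.20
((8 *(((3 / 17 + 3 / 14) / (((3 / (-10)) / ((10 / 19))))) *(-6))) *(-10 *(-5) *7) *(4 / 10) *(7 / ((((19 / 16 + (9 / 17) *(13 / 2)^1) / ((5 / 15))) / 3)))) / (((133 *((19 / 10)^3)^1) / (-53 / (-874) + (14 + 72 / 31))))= 170452608000000 / 1362307576117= 125.12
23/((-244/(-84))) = 483/61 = 7.92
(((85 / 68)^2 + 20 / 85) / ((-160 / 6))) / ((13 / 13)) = -1467 / 21760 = -0.07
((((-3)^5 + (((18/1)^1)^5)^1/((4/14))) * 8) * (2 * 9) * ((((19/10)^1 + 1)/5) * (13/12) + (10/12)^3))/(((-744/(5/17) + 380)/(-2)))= 2873675394/2687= 1069473.54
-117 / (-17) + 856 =14669 / 17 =862.88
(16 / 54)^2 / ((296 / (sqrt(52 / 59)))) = 16*sqrt(767) / 1591407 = 0.00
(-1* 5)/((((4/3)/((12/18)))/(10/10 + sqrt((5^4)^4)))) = -976565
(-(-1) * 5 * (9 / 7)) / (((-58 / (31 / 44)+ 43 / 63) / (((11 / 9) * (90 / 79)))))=-1381050 / 12595997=-0.11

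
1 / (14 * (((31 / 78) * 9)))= 13 / 651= 0.02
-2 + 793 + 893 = 1684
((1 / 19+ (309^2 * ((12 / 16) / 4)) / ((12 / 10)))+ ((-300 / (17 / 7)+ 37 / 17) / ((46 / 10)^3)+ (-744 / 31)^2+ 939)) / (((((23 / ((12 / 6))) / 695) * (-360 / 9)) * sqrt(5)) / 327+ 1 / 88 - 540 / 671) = -12201143144200706335978539333 / 589077283060587047657236+ 338331813391429108884072 * sqrt(5) / 6403013946310728778883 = -20594.14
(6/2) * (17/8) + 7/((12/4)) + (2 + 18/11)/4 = 2539/264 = 9.62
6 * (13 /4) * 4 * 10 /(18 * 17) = 130 /51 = 2.55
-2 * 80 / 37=-160 / 37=-4.32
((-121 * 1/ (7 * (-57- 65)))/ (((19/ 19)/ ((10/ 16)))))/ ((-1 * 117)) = -605/ 799344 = -0.00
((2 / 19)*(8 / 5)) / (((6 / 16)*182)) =64 / 25935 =0.00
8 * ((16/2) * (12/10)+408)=3340.80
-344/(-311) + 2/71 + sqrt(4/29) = 2 * sqrt(29)/29 + 25046/22081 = 1.51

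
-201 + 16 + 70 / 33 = -6035 / 33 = -182.88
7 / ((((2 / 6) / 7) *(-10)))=-14.70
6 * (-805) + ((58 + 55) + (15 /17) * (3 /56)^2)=-251472569 /53312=-4717.00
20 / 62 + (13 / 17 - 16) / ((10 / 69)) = -552301 / 5270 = -104.80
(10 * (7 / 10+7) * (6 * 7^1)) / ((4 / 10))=8085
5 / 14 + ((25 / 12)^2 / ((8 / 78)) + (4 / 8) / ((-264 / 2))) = 210283 / 4928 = 42.67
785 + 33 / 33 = 786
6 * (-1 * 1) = -6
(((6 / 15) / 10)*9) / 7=9 / 175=0.05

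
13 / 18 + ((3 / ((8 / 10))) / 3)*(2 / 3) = 14 / 9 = 1.56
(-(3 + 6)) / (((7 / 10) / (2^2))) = -360 / 7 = -51.43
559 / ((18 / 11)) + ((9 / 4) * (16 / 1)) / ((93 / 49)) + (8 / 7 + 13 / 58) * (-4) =40224829 / 113274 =355.11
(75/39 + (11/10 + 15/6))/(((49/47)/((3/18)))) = 16873/19110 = 0.88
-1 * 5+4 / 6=-13 / 3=-4.33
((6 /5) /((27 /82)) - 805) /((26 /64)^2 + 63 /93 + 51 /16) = -1144720384 /5756715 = -198.85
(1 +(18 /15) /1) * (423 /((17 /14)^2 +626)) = 101332 /68325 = 1.48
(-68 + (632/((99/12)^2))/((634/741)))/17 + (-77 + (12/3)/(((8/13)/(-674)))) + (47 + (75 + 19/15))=-14143686143/3260345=-4338.09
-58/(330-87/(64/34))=-1856/9081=-0.20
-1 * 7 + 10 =3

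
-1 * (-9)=9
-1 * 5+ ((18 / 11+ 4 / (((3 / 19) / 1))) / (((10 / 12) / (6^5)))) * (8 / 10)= 11072749 / 55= 201322.71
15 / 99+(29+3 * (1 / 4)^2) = 15491 / 528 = 29.34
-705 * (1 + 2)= -2115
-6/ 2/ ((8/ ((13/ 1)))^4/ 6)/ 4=-257049/ 8192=-31.38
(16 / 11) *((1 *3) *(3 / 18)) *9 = 72 / 11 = 6.55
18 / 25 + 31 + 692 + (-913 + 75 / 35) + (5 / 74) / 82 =-198720057 / 1061900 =-187.14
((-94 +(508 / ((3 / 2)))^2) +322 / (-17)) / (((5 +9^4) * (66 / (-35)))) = -21913840 / 2367981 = -9.25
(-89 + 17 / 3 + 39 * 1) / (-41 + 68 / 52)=1729 / 1548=1.12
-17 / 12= -1.42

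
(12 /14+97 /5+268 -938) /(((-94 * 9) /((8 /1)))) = 90964 /14805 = 6.14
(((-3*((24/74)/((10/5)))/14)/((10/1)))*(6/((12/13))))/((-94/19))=2223/486920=0.00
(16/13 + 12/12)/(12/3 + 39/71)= 2059/4199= 0.49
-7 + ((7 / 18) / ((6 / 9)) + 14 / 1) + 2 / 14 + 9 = 1405 / 84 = 16.73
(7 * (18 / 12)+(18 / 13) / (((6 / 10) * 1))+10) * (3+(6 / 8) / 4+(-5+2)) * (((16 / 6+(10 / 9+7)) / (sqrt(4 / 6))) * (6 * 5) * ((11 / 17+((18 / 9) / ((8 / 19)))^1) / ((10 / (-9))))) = -189991863 * sqrt(6) / 56576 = -8225.80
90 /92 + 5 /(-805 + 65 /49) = 176083 /181148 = 0.97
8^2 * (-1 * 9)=-576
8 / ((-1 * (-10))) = 4 / 5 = 0.80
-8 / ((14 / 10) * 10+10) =-1 / 3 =-0.33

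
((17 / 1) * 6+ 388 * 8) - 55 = 3151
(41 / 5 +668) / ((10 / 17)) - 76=53677 / 50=1073.54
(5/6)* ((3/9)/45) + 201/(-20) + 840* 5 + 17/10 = 4191.66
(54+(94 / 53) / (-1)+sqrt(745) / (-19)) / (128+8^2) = 173 / 636 - sqrt(745) / 3648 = 0.26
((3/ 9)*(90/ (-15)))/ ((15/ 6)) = -4/ 5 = -0.80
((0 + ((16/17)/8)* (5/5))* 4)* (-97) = -776/17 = -45.65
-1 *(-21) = 21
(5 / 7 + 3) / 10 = 0.37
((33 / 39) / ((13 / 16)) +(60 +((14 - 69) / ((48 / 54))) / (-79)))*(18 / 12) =19810101 / 213616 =92.74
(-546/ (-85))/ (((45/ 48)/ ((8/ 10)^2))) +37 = 439717/ 10625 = 41.39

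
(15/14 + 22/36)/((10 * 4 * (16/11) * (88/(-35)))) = -53/4608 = -0.01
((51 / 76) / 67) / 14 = 51 / 71288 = 0.00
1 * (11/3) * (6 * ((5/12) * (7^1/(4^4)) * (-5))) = -1925/1536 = -1.25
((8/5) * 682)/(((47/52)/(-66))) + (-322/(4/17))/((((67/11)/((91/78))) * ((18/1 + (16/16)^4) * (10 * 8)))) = -915339509975/11487552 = -79680.99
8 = 8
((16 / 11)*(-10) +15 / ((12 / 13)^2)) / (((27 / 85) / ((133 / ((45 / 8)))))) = 3651515 / 16038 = 227.68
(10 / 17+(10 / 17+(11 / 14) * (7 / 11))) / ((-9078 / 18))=-0.00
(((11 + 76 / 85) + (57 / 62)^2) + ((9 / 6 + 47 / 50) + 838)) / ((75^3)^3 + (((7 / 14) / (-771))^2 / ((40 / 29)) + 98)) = 6628440739145544 / 583340893708530424458337041665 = 0.00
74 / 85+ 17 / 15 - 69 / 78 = 7421 / 6630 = 1.12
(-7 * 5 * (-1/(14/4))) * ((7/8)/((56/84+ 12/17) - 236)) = -1785/47864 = -0.04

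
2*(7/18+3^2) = 169/9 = 18.78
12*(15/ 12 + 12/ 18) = 23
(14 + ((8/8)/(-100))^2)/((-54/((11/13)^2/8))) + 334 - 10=78842993293/243360000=323.98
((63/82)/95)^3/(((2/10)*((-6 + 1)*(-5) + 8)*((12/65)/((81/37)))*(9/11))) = 3250611/2798556502880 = 0.00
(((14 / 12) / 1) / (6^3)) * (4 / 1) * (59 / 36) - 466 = -5435011 / 11664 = -465.96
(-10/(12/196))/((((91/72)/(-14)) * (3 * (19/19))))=7840/13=603.08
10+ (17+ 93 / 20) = 633 / 20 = 31.65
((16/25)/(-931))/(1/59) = -0.04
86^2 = 7396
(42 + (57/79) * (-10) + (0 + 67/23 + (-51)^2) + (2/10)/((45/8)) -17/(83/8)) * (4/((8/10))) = 89483155238/6786495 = 13185.47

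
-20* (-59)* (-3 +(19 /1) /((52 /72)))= 357540 /13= 27503.08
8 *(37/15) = 296/15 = 19.73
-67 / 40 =-1.68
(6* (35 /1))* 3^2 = 1890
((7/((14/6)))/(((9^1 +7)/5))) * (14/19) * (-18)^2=8505/38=223.82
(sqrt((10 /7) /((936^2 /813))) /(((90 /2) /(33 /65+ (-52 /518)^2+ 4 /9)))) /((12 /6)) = 37759577 * sqrt(56910) /23140449586800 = 0.00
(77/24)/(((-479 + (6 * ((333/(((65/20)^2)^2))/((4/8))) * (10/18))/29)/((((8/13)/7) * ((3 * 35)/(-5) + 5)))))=11213488/1188517593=0.01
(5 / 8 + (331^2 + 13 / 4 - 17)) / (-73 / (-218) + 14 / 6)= 286577241 / 6980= 41056.91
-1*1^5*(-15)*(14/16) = 105/8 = 13.12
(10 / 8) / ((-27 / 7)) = -0.32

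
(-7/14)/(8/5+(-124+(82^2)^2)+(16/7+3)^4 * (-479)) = -12005/1076564175746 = -0.00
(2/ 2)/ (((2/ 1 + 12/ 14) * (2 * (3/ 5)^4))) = 875/ 648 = 1.35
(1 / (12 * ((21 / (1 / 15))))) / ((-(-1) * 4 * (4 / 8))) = 1 / 7560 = 0.00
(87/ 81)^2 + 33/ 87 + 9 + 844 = 18065681/ 21141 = 854.53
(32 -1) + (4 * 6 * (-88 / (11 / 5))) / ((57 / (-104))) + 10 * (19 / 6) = 103412 / 57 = 1814.25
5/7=0.71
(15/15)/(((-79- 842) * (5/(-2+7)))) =-1/921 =-0.00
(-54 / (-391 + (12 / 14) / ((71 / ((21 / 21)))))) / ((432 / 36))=4473 / 388642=0.01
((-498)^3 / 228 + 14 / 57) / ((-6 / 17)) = 262450114 / 171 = 1534795.99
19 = 19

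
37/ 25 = 1.48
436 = 436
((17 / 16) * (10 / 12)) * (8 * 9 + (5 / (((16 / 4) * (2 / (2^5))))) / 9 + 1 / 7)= 398225 / 6048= 65.84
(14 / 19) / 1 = 14 / 19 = 0.74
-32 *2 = -64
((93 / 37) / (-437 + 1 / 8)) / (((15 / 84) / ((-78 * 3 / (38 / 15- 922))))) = -152334 / 18578255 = -0.01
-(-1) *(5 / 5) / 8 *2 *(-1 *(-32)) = 8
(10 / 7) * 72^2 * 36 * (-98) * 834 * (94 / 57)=-682760171520 / 19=-35934745869.47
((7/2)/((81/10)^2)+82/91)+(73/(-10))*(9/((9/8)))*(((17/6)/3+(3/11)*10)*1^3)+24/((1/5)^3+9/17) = -3165352983238/18750386655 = -168.82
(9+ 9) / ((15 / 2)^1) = 12 / 5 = 2.40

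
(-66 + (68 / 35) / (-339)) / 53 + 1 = -154313 / 628845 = -0.25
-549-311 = -860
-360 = -360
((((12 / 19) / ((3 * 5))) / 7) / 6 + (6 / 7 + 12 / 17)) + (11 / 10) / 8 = 923317 / 542640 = 1.70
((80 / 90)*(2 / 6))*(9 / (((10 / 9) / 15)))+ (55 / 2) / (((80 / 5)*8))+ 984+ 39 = 271159 / 256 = 1059.21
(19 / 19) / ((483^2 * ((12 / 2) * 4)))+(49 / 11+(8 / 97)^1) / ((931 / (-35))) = -0.17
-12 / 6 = -2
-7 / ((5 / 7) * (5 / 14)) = -686 / 25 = -27.44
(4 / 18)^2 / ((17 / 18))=8 / 153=0.05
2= 2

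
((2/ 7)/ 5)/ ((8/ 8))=2/ 35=0.06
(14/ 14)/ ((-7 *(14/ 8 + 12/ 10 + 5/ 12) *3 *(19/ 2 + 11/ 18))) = -90/ 64337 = -0.00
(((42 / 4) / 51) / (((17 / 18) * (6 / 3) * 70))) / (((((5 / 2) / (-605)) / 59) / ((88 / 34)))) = -1413522 / 24565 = -57.54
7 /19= 0.37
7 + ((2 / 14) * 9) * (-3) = 22 / 7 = 3.14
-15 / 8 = -1.88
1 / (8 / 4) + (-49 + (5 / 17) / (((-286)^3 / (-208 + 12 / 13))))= -31343111047 / 646249747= -48.50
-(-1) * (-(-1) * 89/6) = 89/6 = 14.83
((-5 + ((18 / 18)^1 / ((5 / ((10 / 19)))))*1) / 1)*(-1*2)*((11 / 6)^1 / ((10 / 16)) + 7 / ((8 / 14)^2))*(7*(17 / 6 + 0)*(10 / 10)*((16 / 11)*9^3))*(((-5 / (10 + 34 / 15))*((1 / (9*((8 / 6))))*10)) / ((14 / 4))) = -18725719725 / 38456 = -486938.83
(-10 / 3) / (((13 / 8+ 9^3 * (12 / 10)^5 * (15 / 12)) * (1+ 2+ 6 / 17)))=-850000 / 1940086143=-0.00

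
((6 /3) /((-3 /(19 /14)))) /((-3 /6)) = 38 /21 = 1.81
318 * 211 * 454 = 30462492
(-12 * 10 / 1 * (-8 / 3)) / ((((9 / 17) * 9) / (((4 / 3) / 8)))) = 2720 / 243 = 11.19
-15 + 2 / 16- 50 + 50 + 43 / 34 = -1851 / 136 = -13.61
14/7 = 2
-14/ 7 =-2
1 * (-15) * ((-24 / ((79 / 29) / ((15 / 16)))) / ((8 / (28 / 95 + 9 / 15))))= 332775 / 24016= 13.86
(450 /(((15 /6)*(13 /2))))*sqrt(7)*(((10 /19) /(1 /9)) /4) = 8100*sqrt(7) /247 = 86.76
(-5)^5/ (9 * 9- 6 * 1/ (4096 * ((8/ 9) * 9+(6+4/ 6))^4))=-4797562880000/ 124352829801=-38.58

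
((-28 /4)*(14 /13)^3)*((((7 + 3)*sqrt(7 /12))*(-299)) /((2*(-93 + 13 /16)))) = -3534272*sqrt(21) /149565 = -108.29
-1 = -1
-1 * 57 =-57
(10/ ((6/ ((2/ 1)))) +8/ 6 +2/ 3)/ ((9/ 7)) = 112/ 27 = 4.15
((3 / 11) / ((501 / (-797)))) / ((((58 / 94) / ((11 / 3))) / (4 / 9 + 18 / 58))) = -7379423 / 3792069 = -1.95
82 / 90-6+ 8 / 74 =-8293 / 1665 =-4.98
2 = 2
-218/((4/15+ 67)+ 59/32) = -104640/33173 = -3.15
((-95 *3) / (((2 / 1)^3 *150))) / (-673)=19 / 53840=0.00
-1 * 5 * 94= -470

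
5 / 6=0.83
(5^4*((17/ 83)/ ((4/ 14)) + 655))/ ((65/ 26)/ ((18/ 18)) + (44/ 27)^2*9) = 423883125/ 27307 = 15522.87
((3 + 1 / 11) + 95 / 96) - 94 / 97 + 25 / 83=29013647 / 8501856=3.41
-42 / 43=-0.98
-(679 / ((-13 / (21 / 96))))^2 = -130.54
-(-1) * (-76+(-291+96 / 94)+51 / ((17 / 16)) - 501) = -38492 / 47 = -818.98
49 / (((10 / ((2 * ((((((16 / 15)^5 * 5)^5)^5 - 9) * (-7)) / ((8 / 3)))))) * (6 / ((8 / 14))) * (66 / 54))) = -160396139786910951629127161917028472104833476276078658823098443551391334404743340093735378302735509859288604973040691034712848731374266706378997510082549 / 84204915609789619005300195416208992075642067717366781607169786097220551441530522812563708950905905226136383134871721267700195312500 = -1904831073404263125358.95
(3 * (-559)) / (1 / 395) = -662415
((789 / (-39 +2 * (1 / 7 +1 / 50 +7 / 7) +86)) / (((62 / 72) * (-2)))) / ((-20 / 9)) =2236815 / 535184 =4.18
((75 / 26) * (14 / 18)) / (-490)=-5 / 1092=-0.00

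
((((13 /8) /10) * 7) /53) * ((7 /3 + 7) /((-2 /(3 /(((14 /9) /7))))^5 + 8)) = 3046751253 /121677645920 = 0.03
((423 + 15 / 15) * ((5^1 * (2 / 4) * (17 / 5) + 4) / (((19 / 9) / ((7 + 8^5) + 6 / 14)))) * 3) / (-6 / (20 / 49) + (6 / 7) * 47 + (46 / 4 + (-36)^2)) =82077867000 / 443251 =185172.44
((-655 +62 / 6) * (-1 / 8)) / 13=967 / 156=6.20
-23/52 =-0.44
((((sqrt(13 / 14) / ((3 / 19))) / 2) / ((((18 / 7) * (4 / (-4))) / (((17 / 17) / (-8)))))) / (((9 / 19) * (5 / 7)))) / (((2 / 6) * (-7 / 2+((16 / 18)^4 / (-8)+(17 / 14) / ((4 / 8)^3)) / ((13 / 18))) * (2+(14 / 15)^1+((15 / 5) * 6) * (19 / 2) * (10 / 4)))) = 0.00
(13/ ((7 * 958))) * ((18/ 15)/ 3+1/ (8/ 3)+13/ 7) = 9581/ 1877680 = 0.01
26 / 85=0.31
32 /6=16 /3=5.33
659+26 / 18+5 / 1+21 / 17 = 102002 / 153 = 666.68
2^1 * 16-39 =-7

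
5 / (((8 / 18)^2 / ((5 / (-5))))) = -405 / 16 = -25.31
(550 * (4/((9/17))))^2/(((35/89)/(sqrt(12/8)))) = 12448964000 * sqrt(6)/567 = 53780616.62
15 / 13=1.15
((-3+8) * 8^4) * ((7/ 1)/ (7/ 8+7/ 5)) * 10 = 8192000/ 13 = 630153.85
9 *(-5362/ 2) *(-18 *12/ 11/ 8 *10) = 6514830/ 11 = 592257.27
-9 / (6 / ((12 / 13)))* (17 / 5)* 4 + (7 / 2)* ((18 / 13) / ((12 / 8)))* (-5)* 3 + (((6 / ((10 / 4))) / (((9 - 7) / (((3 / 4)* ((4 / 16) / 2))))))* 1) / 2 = -67.24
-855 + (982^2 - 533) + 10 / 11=10592306 / 11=962936.91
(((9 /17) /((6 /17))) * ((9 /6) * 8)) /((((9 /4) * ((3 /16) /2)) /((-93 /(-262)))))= 3968 /131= 30.29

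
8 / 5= 1.60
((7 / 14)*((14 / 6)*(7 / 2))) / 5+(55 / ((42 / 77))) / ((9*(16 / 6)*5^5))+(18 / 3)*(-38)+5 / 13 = -265352927 / 1170000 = -226.80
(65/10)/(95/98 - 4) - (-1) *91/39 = 56/297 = 0.19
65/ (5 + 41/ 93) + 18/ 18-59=-23303/ 506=-46.05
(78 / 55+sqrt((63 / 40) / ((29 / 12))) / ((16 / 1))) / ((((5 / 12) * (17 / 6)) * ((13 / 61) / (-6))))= -35.02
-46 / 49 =-0.94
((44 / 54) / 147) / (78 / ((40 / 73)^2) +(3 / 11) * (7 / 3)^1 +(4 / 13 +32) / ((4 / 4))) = 2516800 / 132916384377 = 0.00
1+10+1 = 12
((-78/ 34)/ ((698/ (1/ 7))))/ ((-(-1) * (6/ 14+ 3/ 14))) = -13/ 17799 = -0.00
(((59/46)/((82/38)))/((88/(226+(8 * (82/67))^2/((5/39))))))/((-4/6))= -36750315831/3725151760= -9.87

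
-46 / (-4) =23 / 2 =11.50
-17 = -17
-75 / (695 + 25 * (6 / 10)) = -0.11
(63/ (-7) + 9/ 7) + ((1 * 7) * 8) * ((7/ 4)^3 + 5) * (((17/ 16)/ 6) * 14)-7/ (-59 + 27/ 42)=1047268571/ 732032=1430.63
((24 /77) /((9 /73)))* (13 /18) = 3796 /2079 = 1.83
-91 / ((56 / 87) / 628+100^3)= -1242969 / 13659000014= -0.00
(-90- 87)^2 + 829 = 32158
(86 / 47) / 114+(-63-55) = -316079 / 2679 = -117.98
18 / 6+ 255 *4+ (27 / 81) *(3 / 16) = 16369 / 16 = 1023.06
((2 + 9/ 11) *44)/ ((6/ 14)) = 868/ 3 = 289.33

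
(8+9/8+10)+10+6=281/8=35.12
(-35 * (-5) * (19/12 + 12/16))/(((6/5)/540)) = 183750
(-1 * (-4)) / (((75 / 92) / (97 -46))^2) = 15655.01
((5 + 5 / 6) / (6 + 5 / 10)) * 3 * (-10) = -350 / 13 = -26.92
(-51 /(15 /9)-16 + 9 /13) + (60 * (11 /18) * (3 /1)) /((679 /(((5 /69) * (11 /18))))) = -1258033831 /27407835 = -45.90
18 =18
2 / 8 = 1 / 4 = 0.25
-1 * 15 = -15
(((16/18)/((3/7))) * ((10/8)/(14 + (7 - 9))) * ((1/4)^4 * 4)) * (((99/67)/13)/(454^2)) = 385/206815145472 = 0.00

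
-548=-548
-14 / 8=-7 / 4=-1.75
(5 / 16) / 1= 5 / 16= 0.31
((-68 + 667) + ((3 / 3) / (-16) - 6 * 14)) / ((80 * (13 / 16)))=8239 / 1040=7.92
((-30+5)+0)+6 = -19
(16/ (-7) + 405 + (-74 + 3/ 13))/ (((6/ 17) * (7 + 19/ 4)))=339252/ 4277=79.32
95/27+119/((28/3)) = 1757/108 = 16.27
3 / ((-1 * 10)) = -3 / 10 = -0.30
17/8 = 2.12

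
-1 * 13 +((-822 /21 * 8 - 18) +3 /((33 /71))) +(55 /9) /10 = -467189 /1386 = -337.08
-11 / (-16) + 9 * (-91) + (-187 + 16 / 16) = -16069 / 16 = -1004.31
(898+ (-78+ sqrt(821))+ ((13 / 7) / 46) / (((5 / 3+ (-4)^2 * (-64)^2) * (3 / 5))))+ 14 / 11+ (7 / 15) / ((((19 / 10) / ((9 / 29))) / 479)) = sqrt(821)+ 329147524108317 / 383718188546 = 886.44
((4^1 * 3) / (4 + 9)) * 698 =8376 / 13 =644.31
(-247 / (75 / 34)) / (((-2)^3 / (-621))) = -869193 / 100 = -8691.93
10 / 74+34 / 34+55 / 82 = 5479 / 3034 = 1.81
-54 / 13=-4.15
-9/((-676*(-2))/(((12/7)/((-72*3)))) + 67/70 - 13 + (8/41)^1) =25830/488944243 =0.00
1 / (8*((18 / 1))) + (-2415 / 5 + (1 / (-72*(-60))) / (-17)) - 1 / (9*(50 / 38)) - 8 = -180323663 / 367200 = -491.08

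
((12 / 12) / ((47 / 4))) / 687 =4 / 32289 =0.00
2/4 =1/2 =0.50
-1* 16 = -16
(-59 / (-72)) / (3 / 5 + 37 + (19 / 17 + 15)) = 5015 / 328752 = 0.02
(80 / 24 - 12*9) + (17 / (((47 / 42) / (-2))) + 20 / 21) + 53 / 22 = -131.69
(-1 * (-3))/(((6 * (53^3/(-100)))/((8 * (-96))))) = 38400/148877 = 0.26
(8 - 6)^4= 16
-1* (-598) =598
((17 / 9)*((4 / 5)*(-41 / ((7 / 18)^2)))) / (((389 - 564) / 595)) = 1706256 / 1225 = 1392.86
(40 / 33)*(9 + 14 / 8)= 430 / 33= 13.03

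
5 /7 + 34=243 /7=34.71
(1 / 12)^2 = 1 / 144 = 0.01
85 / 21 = 4.05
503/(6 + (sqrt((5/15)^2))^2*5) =76.73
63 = 63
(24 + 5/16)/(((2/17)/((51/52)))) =337263/1664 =202.68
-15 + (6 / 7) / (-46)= -15.02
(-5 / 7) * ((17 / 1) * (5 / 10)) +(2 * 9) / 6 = -43 / 14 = -3.07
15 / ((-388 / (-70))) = 525 / 194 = 2.71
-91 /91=-1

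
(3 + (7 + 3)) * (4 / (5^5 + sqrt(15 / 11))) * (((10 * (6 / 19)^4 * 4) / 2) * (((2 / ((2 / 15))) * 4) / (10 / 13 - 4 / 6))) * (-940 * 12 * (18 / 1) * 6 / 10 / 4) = -3174946632000000 / 53843554681 + 92362083840 * sqrt(165) / 53843554681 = -58944.11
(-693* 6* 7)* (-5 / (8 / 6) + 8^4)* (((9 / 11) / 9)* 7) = -151593309 / 2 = -75796654.50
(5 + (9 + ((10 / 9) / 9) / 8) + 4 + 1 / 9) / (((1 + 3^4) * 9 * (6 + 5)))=5873 / 2630232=0.00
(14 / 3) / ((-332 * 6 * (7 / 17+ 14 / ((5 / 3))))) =-85 / 319716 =-0.00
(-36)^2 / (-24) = -54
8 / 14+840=5884 / 7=840.57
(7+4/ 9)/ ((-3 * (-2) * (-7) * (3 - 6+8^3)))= -67/ 192402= -0.00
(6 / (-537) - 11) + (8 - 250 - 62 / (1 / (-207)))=2251997 / 179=12580.99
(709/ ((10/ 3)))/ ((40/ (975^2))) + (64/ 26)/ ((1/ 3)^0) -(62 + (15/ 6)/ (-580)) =30491089865/ 6032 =5054888.90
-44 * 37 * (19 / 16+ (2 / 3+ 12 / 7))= -487993 / 84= -5809.44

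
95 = 95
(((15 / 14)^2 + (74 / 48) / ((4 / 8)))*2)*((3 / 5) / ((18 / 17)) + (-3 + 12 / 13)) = -366358 / 28665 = -12.78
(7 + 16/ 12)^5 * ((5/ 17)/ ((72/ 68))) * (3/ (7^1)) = 48828125/ 10206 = 4784.26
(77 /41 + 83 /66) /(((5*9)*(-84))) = -1697 /2045736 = -0.00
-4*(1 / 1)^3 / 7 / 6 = -2 / 21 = -0.10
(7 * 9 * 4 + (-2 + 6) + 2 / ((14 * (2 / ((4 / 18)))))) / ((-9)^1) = -16129 / 567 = -28.45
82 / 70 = 41 / 35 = 1.17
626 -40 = 586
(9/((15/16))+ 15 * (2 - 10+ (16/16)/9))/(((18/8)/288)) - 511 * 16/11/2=-2357768/165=-14289.50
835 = 835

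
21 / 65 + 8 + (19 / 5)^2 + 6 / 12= 15121 / 650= 23.26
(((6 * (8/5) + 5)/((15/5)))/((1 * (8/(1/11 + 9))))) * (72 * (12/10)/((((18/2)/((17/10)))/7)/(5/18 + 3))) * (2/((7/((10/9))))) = 585752/891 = 657.41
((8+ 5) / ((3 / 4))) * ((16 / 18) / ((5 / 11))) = 4576 / 135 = 33.90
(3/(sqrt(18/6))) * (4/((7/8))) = 32 * sqrt(3)/7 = 7.92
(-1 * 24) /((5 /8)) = -192 /5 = -38.40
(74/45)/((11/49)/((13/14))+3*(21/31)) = 208754/288675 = 0.72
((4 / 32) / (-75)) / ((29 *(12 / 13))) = -13 / 208800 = -0.00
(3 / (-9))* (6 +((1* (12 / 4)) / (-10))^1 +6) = -39 / 10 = -3.90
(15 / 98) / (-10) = -3 / 196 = -0.02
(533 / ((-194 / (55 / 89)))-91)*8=-6402084 / 8633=-741.58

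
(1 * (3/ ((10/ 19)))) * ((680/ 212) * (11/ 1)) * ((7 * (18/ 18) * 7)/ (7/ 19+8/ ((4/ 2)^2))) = 3307843/ 795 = 4160.81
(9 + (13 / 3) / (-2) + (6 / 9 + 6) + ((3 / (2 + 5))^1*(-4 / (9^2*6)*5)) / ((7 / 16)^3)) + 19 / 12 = 11569847 / 777924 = 14.87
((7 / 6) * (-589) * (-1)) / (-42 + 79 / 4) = -30.88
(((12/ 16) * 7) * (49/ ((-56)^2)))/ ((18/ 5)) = 35/ 1536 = 0.02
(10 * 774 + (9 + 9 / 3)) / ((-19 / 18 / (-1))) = 7344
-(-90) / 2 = 45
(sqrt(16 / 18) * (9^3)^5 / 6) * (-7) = -160137547184727 * sqrt(2) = -226468691073802.37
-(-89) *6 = 534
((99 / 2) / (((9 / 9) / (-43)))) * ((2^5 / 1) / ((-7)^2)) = -68112 / 49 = -1390.04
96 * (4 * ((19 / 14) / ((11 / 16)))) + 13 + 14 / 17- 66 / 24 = 4027005 / 5236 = 769.10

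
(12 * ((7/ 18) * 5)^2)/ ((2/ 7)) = 8575/ 54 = 158.80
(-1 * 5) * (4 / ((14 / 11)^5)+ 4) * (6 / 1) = -10483125 / 67228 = -155.93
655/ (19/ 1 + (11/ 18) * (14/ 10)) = 58950/ 1787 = 32.99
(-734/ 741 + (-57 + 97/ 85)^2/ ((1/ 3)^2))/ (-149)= -150337325026/ 797705025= -188.46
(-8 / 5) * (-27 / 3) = 72 / 5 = 14.40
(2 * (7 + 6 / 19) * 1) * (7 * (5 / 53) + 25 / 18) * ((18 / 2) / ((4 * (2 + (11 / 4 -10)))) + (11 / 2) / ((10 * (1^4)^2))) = 923933 / 253764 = 3.64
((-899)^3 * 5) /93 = -117189145 /3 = -39063048.33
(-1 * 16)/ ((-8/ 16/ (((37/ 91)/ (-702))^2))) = 10952/ 1020227481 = 0.00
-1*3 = -3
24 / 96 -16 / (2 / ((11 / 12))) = -85 / 12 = -7.08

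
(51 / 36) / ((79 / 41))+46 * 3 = 131521 / 948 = 138.74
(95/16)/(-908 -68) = -95/15616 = -0.01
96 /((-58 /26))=-1248 /29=-43.03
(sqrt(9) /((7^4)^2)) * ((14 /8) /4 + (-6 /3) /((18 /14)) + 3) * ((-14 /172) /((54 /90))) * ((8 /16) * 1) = -1355 /20397513024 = -0.00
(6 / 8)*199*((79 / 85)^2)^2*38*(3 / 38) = 69759595071 / 208802500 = 334.09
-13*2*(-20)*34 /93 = 17680 /93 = 190.11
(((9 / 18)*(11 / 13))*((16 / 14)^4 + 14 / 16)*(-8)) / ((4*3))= -181775 / 249704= -0.73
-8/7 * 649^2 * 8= -26956864/7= -3850980.57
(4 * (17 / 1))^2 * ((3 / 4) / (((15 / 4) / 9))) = 41616 / 5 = 8323.20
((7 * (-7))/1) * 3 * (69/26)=-10143/26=-390.12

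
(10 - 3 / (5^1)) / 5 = 47 / 25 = 1.88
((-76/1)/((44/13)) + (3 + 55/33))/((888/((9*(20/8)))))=-2935/6512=-0.45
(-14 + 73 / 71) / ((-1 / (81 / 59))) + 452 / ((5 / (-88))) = -166248659 / 20945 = -7937.39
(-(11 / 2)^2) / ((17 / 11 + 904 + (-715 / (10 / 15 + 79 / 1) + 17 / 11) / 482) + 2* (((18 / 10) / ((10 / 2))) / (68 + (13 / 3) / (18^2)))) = -126704953983025 / 3792941602108276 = -0.03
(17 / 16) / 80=17 / 1280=0.01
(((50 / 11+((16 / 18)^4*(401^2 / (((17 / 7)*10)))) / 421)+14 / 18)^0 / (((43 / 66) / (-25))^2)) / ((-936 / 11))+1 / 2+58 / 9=-2241125 / 216333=-10.36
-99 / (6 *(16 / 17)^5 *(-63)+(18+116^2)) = -140565843 / 18734791490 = -0.01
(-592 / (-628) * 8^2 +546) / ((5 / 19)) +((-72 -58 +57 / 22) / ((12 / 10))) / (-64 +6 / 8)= 15111721189 / 6553965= 2305.74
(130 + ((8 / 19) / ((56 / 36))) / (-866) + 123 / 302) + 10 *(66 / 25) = 13635838651 / 86959390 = 156.81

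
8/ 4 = 2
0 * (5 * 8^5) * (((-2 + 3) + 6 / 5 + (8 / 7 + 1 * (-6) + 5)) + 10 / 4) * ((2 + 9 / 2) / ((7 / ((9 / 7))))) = 0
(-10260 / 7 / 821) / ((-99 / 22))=2280 / 5747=0.40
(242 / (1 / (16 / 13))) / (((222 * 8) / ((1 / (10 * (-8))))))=-121 / 57720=-0.00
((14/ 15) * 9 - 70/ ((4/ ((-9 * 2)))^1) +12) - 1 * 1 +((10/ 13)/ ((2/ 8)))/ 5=21776/ 65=335.02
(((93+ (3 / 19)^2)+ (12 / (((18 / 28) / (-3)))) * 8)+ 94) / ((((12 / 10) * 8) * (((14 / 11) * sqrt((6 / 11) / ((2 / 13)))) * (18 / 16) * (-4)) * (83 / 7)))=0.21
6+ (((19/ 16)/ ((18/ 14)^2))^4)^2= 48316380231044399928068257/ 7958661109946400884391936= 6.07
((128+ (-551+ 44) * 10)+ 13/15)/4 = -74117/60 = -1235.28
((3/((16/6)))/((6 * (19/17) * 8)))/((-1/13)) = -663/2432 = -0.27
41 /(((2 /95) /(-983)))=-3828785 /2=-1914392.50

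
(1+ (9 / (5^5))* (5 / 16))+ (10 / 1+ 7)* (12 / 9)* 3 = 690009 / 10000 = 69.00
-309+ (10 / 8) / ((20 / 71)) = -4873 / 16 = -304.56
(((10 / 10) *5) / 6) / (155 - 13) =5 / 852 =0.01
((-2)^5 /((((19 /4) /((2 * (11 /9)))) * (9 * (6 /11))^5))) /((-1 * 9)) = 14172488 /22082967873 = 0.00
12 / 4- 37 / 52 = 2.29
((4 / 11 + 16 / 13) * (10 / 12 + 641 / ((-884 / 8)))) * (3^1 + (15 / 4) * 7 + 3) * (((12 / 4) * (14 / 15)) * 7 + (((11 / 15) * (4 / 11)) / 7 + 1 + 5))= -6548.75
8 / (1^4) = 8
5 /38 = 0.13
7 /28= 1 /4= 0.25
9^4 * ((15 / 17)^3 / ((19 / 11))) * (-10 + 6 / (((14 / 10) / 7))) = 4871542500 / 93347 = 52187.46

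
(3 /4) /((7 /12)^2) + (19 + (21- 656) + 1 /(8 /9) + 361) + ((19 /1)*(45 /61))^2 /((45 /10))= -303414855 /1458632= -208.01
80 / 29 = 2.76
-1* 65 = -65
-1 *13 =-13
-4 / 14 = -2 / 7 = -0.29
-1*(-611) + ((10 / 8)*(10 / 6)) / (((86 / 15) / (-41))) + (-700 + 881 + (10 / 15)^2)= 2407283 / 3096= 777.55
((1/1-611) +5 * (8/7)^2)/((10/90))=-266130/49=-5431.22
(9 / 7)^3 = 729 / 343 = 2.13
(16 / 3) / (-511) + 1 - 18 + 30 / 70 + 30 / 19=-436990 / 29127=-15.00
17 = 17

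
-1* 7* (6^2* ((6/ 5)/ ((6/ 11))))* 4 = -11088/ 5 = -2217.60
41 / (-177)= -41 / 177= -0.23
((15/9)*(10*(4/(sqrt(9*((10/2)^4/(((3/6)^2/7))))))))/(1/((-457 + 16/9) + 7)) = -16136*sqrt(7)/567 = -75.29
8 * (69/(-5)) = -552/5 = -110.40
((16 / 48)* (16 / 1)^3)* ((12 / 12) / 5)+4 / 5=4108 / 15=273.87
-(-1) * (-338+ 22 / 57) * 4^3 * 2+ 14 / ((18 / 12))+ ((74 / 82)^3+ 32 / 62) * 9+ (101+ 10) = -43083.00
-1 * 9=-9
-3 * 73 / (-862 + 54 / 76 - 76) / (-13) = -8322 / 463021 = -0.02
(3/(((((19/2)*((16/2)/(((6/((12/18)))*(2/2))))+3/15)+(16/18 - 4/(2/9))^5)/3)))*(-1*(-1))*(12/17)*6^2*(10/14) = -5739562800/51536866634029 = -0.00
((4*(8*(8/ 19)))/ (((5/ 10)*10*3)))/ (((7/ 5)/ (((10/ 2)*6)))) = 19.25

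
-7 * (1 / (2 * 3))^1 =-7 / 6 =-1.17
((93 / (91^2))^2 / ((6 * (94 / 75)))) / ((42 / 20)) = 360375 / 45122324338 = 0.00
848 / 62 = 424 / 31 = 13.68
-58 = -58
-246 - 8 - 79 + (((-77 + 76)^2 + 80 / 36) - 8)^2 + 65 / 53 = -1326307 / 4293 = -308.95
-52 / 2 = -26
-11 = -11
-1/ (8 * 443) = -1/ 3544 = -0.00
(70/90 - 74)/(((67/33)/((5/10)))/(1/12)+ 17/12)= -28996/19857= -1.46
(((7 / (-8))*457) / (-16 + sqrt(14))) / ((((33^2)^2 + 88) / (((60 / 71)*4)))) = 47985*sqrt(14) / 10189003319 + 767760 / 10189003319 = 0.00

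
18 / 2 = 9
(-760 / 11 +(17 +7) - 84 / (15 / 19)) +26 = -6902 / 55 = -125.49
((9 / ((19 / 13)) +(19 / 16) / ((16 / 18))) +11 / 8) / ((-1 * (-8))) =21569 / 19456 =1.11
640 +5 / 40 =640.12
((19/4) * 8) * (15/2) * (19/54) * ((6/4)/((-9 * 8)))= -1805/864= -2.09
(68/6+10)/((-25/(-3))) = 64/25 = 2.56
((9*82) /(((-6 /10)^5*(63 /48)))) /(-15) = 820000 /1701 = 482.07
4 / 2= 2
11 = 11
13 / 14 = 0.93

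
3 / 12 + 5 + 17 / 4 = 19 / 2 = 9.50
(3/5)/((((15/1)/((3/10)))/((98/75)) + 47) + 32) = 147/28730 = 0.01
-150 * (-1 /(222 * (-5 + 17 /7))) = -175 /666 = -0.26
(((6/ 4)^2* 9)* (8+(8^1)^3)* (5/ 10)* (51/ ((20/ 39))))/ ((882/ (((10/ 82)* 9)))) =10472085/ 16072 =651.57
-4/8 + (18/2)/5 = 13/10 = 1.30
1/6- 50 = -299/6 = -49.83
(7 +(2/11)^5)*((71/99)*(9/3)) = 80044619/5314683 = 15.06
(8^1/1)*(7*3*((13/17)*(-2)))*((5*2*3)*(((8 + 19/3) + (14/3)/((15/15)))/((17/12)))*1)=-29877120/289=-103381.04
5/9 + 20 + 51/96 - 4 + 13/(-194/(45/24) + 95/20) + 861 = 1497636907/1705824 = 877.96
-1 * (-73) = 73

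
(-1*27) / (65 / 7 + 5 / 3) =-567 / 230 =-2.47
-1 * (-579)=579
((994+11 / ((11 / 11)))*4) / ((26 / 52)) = 8040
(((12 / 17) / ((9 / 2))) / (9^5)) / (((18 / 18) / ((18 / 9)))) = 16 / 3011499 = 0.00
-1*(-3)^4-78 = -159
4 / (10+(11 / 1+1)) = 2 / 11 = 0.18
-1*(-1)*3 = 3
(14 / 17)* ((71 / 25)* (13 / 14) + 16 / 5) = 2043 / 425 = 4.81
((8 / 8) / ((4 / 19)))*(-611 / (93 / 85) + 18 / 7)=-6875549 / 2604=-2640.38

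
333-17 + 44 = 360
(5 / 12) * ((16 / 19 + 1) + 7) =70 / 19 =3.68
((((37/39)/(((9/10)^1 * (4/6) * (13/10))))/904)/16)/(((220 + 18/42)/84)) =45325/1414400208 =0.00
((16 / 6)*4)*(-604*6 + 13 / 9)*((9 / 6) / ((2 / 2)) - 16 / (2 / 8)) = 65206000 / 27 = 2415037.04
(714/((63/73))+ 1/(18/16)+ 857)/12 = 15167/108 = 140.44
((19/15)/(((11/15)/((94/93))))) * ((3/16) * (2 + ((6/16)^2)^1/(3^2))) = 115197/174592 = 0.66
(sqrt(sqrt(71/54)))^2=sqrt(426)/18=1.15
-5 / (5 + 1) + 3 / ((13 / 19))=277 / 78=3.55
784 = 784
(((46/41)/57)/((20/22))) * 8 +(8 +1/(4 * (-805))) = 61502239/7525140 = 8.17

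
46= 46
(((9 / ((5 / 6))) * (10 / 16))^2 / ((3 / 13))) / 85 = 2.32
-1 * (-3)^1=3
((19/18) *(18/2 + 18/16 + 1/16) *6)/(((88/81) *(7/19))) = 1588761/9856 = 161.20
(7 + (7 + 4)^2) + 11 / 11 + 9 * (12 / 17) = 2301 / 17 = 135.35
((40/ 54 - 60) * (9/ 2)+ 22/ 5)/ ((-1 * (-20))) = -1967/ 150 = -13.11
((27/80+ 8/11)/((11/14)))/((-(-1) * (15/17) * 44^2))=111503/140553600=0.00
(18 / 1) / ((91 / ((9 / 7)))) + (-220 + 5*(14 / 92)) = -6416693 / 29302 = -218.98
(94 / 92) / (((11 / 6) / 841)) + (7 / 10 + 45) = 514.40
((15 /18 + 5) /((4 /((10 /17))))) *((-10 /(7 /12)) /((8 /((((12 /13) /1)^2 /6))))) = -750 /2873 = -0.26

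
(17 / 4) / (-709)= -17 / 2836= -0.01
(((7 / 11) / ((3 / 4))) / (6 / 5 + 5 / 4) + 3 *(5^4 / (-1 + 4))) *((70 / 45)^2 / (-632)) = -1011185 / 422334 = -2.39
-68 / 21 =-3.24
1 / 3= 0.33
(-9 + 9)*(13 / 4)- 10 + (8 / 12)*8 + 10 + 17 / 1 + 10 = 97 / 3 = 32.33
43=43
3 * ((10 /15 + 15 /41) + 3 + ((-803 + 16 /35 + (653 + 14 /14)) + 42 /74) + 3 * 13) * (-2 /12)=16715809 /318570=52.47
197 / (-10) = -197 / 10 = -19.70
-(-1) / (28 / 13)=13 / 28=0.46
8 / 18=4 / 9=0.44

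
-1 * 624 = -624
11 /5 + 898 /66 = 2608 /165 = 15.81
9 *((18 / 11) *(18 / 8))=729 / 22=33.14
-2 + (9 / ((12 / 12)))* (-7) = -65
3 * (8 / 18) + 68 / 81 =176 / 81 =2.17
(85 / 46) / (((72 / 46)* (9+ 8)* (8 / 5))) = 25 / 576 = 0.04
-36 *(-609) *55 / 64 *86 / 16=12962565 / 128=101270.04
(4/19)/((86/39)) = 78/817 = 0.10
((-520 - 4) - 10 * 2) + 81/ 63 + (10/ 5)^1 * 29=-3393/ 7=-484.71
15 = 15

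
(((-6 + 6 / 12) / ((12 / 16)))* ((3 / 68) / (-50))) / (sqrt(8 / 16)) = 11* sqrt(2) / 1700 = 0.01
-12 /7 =-1.71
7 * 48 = 336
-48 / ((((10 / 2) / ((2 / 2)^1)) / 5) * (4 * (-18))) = 2 / 3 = 0.67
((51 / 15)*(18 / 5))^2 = 93636 / 625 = 149.82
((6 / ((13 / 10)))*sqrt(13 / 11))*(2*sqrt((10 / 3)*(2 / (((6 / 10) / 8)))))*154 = 11200*sqrt(286) / 13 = 14569.94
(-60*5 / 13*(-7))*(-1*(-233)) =489300 / 13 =37638.46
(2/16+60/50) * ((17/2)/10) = 1.13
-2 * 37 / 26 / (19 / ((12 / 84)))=-37 / 1729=-0.02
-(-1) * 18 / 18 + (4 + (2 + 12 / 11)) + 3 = 11.09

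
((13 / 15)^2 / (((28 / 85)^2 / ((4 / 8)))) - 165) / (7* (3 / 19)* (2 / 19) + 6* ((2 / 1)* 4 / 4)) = -822949679 / 61725888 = -13.33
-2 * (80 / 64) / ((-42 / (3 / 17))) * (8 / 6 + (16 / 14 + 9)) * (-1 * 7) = -1205 / 1428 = -0.84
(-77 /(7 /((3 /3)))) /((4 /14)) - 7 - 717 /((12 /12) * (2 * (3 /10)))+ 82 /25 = -61861 /50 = -1237.22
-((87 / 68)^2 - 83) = 81.36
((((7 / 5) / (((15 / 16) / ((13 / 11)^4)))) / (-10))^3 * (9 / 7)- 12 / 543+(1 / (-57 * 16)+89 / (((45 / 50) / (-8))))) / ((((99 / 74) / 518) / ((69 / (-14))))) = 75619861729809732653349511132117 / 50086521729694142859375000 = 1509784.65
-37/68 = -0.54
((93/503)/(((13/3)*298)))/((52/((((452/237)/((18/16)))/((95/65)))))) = 14012/4387322433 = 0.00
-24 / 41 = -0.59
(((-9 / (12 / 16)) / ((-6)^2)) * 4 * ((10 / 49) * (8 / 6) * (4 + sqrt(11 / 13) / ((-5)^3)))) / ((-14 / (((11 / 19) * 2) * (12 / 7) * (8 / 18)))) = 112640 / 1231713-5632 * sqrt(143) / 400306725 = 0.09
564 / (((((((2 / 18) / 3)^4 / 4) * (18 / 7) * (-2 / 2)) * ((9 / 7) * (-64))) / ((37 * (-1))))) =-1677208113 / 8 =-209651014.12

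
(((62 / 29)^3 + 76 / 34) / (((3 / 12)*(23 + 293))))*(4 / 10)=9956716 / 163772135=0.06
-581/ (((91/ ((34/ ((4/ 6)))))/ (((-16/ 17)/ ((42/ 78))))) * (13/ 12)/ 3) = 143424/ 91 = 1576.09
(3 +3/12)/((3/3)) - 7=-15/4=-3.75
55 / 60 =11 / 12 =0.92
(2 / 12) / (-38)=-1 / 228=-0.00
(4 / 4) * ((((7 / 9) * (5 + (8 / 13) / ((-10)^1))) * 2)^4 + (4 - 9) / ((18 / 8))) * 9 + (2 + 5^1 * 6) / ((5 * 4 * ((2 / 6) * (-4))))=5032148052766 / 160655625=31322.58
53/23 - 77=-74.70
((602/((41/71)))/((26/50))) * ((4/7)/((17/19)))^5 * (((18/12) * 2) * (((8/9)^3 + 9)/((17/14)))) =5475180281551974400/1072311913163673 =5105.96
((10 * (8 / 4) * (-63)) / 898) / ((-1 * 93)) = 210 / 13919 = 0.02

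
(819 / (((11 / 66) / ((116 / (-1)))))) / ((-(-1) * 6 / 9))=-855036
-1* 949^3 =-854670349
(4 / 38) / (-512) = -1 / 4864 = -0.00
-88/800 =-11/100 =-0.11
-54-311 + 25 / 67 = -24430 / 67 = -364.63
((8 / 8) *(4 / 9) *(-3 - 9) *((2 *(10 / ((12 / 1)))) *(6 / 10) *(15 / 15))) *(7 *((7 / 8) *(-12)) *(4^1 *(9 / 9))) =1568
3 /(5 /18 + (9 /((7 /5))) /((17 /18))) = 6426 /15175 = 0.42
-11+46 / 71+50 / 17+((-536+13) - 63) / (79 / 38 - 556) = -161405829 / 25406143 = -6.35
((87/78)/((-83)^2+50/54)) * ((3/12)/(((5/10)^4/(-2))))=-783/604591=-0.00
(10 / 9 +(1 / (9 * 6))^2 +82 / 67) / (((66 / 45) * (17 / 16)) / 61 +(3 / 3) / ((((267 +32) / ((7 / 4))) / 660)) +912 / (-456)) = 83217079010 / 67291863993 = 1.24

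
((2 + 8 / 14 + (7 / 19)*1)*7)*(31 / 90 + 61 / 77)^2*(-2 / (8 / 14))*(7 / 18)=-24260427439 / 670388400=-36.19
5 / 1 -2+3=6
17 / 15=1.13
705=705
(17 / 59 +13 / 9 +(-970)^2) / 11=85536.52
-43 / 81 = -0.53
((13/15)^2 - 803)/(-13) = 180506/2925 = 61.71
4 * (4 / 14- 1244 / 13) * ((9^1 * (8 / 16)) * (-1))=156276 / 91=1717.32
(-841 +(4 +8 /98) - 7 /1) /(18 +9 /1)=-13784 /441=-31.26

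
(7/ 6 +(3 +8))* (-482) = -17593/ 3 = -5864.33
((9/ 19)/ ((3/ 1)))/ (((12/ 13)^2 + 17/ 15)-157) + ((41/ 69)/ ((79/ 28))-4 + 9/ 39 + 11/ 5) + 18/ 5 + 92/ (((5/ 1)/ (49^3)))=5726644288531665793/ 2645414289570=2164743.84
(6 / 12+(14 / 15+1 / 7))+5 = 1381 / 210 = 6.58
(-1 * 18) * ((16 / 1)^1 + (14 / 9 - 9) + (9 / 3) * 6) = -478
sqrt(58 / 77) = sqrt(4466) / 77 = 0.87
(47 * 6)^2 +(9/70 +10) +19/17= 94646943/1190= 79535.25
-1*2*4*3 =-24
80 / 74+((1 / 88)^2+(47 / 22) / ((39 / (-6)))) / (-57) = 76918645 / 70772416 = 1.09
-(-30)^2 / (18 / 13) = -650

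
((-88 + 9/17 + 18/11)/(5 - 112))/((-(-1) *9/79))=1268029/180081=7.04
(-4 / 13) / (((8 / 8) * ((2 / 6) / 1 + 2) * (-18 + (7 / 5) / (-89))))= 5340 / 729547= 0.01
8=8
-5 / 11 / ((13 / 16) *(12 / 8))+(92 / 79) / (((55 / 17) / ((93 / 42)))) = 503038 / 1186185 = 0.42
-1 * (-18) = 18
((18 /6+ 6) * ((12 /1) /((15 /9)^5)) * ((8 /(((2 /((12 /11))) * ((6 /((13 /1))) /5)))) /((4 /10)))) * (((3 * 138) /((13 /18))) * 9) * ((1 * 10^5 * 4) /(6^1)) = 3754949529600 /11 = 341359048145.45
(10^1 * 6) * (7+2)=540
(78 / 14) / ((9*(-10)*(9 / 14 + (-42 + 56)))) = -13 / 3075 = -0.00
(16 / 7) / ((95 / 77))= 176 / 95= 1.85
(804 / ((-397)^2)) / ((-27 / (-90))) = 2680 / 157609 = 0.02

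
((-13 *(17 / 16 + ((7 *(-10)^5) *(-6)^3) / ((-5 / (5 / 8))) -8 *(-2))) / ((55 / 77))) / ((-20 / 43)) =-1183290131751 / 1600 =-739556332.34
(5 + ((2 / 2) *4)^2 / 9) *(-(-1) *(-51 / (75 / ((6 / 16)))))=-1037 / 600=-1.73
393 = 393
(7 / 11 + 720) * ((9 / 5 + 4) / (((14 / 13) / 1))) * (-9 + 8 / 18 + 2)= -176320261 / 6930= -25443.04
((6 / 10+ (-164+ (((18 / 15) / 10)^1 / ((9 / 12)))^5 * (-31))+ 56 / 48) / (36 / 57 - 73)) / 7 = 16419540631 / 51269531250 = 0.32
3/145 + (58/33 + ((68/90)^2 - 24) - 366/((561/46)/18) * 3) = -18034254457/10981575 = -1642.23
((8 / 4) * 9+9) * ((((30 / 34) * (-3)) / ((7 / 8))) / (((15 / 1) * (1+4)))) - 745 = -443923 / 595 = -746.09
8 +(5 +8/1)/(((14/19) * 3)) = 583/42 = 13.88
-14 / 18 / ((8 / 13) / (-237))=7189 / 24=299.54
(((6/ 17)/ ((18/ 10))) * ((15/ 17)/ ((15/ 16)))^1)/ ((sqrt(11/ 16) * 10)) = 64 * sqrt(11)/ 9537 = 0.02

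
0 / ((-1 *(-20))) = 0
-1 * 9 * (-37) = 333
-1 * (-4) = 4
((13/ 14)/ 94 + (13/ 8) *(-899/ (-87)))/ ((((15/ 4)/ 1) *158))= 26533/ 935676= 0.03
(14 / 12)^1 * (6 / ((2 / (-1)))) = -7 / 2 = -3.50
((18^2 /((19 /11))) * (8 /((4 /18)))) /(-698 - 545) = -11664 /2147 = -5.43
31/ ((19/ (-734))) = -1197.58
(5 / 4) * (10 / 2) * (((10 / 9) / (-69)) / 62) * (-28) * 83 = 72625 / 19251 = 3.77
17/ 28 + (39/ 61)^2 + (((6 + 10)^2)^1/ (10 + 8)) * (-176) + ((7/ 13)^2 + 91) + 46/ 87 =-11076735498119/ 4595628492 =-2410.28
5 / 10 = 1 / 2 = 0.50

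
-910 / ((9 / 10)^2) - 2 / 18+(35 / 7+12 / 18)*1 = -90550 / 81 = -1117.90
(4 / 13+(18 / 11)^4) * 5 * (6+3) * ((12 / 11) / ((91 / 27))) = 20751014160 / 190523333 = 108.92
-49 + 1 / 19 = -930 / 19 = -48.95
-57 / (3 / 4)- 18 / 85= -6478 / 85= -76.21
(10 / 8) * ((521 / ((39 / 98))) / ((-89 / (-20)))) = 1276450 / 3471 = 367.75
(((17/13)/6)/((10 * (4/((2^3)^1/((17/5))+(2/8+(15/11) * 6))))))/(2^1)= 2689/91520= 0.03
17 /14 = 1.21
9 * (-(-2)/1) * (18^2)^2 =1889568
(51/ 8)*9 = 459/ 8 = 57.38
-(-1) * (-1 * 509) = -509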